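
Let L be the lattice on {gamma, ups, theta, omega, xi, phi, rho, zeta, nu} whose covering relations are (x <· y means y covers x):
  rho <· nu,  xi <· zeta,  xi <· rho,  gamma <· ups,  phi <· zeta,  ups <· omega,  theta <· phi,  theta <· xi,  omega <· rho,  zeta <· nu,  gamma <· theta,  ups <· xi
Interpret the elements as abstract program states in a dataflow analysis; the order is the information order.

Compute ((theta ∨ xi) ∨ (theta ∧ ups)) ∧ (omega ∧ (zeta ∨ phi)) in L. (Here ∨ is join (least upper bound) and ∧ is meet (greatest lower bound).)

theta ∨ xi = xi
theta ∧ ups = gamma
xi ∨ gamma = xi
zeta ∨ phi = zeta
omega ∧ zeta = ups
xi ∧ ups = ups

ups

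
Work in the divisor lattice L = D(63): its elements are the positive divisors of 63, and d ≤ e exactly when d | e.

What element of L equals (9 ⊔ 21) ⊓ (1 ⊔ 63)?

9 ∨ 21 = 63
1 ∨ 63 = 63
63 ∧ 63 = 63

63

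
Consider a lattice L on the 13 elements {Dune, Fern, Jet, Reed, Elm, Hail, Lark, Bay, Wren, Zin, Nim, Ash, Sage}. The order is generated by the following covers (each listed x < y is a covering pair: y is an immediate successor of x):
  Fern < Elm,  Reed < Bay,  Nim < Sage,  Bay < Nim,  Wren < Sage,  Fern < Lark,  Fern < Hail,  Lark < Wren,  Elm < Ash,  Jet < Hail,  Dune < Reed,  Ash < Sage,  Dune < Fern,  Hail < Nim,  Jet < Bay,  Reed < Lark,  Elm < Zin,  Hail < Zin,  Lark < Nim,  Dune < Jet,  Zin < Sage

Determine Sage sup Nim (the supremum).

Sage

Common upper bounds of {Sage, Nim}: Sage.
The least among these is Sage.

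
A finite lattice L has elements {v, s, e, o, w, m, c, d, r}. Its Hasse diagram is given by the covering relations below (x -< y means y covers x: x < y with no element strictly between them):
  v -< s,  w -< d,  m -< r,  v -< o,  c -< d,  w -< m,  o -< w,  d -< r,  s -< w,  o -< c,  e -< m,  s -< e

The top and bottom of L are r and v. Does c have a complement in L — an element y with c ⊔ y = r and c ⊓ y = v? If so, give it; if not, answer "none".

e

Need y with c ∨ y = r and c ∧ y = v.
Checking each element gives: e.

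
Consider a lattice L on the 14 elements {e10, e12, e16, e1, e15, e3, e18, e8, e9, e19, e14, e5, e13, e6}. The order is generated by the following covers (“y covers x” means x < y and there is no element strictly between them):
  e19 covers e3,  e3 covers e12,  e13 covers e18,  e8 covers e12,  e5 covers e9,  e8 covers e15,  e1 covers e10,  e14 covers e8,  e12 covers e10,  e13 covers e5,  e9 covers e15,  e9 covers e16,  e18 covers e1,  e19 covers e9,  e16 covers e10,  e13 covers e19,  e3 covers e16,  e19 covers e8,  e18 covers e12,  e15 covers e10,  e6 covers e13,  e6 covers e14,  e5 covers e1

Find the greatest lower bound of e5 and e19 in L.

e9

Common lower bounds of {e5, e19}: e10, e15, e16, e9.
The greatest among these is e9.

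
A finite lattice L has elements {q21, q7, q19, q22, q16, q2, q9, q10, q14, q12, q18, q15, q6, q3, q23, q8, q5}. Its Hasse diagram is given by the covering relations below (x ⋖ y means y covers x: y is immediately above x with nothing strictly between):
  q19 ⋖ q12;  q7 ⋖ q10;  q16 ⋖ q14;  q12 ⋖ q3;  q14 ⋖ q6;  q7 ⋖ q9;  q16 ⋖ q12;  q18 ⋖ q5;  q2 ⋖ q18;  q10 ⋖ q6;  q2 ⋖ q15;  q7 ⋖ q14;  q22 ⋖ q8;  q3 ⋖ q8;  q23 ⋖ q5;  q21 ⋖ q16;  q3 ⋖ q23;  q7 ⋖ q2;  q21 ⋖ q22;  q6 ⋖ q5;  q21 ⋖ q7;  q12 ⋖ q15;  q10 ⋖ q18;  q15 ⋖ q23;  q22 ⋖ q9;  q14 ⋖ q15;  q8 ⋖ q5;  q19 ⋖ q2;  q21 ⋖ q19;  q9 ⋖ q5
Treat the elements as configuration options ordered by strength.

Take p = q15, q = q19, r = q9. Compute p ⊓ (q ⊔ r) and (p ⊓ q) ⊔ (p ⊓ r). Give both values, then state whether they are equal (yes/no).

q ⊔ r = q5, so p ⊓ (q ⊔ r) = q15 ⊓ q5 = q15.
p ⊓ q = q19 and p ⊓ r = q7, so (p ⊓ q) ⊔ (p ⊓ r) = q19 ⊔ q7 = q2.
Equal: no.

q15; q2; no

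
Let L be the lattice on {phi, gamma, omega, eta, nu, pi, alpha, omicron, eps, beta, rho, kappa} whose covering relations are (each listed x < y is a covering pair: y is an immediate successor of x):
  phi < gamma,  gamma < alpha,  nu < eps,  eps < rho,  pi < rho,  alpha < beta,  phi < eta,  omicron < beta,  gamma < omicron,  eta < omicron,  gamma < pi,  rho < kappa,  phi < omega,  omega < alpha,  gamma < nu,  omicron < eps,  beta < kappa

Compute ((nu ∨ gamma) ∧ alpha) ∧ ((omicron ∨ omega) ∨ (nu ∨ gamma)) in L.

nu ∨ gamma = nu
nu ∧ alpha = gamma
omicron ∨ omega = beta
nu ∨ gamma = nu
beta ∨ nu = kappa
gamma ∧ kappa = gamma

gamma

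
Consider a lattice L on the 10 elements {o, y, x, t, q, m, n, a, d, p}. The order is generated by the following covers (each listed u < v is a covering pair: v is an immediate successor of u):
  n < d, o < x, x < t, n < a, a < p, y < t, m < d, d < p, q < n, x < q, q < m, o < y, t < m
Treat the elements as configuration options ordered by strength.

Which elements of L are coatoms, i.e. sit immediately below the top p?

The coatoms are exactly the elements covered by p: a, d.

a, d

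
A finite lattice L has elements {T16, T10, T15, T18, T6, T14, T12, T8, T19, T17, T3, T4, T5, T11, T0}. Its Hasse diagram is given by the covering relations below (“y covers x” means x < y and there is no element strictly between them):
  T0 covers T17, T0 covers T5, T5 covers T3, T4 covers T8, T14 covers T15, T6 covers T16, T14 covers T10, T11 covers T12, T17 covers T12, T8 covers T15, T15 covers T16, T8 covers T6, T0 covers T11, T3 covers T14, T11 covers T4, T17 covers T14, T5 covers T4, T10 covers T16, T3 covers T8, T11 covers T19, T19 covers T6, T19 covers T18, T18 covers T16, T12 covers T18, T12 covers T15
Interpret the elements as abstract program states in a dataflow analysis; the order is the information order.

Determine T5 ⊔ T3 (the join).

T5

Common upper bounds of {T5, T3}: T0, T5.
The least among these is T5.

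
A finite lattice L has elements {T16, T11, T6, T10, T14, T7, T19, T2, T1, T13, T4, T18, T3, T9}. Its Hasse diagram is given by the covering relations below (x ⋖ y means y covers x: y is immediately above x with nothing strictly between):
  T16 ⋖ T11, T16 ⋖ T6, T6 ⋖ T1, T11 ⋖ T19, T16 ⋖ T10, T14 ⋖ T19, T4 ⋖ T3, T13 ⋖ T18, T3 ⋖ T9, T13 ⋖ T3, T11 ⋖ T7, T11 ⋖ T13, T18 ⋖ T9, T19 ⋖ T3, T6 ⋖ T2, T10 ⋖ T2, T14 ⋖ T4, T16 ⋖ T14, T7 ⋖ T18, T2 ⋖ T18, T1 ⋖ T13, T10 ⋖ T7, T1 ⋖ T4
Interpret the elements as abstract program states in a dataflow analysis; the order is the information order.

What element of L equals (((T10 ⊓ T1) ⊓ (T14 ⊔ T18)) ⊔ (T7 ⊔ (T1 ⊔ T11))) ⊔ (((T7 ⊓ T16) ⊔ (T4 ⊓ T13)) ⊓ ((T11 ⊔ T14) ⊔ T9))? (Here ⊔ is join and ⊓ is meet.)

T18

T10 ∧ T1 = T16
T14 ∨ T18 = T9
T16 ∧ T9 = T16
T1 ∨ T11 = T13
T7 ∨ T13 = T18
T16 ∨ T18 = T18
T7 ∧ T16 = T16
T4 ∧ T13 = T1
T16 ∨ T1 = T1
T11 ∨ T14 = T19
T19 ∨ T9 = T9
T1 ∧ T9 = T1
T18 ∨ T1 = T18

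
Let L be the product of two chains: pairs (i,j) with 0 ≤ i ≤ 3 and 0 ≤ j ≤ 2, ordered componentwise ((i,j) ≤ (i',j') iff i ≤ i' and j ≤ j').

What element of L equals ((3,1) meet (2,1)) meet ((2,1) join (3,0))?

(2,1)

(3,1) ∧ (2,1) = (2,1)
(2,1) ∨ (3,0) = (3,1)
(2,1) ∧ (3,1) = (2,1)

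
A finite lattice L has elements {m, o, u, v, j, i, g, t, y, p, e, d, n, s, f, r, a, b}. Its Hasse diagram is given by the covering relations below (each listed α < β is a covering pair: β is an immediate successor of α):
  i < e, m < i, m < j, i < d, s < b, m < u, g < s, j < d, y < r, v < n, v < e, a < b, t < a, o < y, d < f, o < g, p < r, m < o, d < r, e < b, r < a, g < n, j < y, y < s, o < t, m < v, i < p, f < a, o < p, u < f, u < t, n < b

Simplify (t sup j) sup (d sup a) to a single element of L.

a

t ∨ j = a
d ∨ a = a
a ∨ a = a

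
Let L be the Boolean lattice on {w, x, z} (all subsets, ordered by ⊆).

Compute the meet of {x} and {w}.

{}

Under ⊆, meet is intersection: {x} ∩ {w} = {}.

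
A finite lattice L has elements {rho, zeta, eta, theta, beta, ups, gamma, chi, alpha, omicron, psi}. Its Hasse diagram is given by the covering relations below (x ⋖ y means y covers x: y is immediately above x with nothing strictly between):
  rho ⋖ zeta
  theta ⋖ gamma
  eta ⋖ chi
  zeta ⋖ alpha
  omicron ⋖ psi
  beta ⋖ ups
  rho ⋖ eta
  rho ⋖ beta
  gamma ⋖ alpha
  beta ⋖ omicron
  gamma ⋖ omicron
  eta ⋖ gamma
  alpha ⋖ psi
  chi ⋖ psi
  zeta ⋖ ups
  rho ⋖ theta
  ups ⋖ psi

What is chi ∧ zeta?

rho

Common lower bounds of {chi, zeta}: rho.
The greatest among these is rho.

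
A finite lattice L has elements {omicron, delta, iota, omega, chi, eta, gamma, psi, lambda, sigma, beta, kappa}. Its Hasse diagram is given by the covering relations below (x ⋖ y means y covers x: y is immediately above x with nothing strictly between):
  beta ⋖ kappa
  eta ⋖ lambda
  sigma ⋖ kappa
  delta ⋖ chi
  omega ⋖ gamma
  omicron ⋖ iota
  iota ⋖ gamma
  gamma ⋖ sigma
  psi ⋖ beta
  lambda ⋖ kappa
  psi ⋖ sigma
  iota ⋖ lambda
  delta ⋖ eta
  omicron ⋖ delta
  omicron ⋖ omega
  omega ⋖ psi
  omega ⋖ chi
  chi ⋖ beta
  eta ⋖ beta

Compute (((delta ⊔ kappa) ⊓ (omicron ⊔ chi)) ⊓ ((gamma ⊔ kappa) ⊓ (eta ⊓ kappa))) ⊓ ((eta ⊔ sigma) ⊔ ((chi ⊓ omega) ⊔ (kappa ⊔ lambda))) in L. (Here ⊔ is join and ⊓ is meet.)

delta ∨ kappa = kappa
omicron ∨ chi = chi
kappa ∧ chi = chi
gamma ∨ kappa = kappa
eta ∧ kappa = eta
kappa ∧ eta = eta
chi ∧ eta = delta
eta ∨ sigma = kappa
chi ∧ omega = omega
kappa ∨ lambda = kappa
omega ∨ kappa = kappa
kappa ∨ kappa = kappa
delta ∧ kappa = delta

delta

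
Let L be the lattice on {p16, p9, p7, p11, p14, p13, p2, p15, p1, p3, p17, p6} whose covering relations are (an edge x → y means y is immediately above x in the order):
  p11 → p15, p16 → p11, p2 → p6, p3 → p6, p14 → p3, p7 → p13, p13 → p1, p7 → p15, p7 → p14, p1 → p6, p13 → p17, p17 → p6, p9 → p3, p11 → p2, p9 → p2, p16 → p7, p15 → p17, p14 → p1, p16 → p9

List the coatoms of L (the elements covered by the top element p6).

p1, p17, p2, p3

The coatoms are exactly the elements covered by p6: p1, p17, p2, p3.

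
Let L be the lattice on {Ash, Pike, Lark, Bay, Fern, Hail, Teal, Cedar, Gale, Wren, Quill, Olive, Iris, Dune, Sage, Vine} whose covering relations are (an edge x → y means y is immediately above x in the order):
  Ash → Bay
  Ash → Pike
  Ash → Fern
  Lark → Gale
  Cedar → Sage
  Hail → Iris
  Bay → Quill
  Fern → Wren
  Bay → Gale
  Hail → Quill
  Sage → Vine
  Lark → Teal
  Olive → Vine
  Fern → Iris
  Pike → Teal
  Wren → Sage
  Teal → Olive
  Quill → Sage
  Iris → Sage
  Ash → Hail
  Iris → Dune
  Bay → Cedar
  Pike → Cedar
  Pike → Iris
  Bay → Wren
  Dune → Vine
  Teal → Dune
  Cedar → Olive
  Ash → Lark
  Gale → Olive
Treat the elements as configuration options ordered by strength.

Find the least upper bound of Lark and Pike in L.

Teal

Common upper bounds of {Lark, Pike}: Dune, Olive, Teal, Vine.
The least among these is Teal.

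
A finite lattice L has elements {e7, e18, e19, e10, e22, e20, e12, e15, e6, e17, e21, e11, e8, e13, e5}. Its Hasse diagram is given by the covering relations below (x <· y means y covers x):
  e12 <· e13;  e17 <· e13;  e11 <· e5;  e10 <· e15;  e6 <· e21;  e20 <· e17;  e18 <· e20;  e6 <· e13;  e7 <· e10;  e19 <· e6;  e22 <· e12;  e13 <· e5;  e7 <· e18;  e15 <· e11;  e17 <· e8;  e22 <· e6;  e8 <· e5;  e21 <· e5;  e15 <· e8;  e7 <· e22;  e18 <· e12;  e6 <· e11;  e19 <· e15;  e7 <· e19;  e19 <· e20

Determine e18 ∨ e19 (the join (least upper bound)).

Common upper bounds of {e18, e19}: e13, e17, e20, e5, e8.
The least among these is e20.

e20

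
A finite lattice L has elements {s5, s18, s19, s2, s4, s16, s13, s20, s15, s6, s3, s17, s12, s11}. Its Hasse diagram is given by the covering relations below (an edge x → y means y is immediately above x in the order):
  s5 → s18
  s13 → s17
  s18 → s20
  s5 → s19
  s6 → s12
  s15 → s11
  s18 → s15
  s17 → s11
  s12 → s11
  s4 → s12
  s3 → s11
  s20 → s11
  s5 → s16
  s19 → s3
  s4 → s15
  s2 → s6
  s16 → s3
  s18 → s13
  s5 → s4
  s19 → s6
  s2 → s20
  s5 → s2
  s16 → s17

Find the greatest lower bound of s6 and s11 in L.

s6

Common lower bounds of {s6, s11}: s19, s2, s5, s6.
The greatest among these is s6.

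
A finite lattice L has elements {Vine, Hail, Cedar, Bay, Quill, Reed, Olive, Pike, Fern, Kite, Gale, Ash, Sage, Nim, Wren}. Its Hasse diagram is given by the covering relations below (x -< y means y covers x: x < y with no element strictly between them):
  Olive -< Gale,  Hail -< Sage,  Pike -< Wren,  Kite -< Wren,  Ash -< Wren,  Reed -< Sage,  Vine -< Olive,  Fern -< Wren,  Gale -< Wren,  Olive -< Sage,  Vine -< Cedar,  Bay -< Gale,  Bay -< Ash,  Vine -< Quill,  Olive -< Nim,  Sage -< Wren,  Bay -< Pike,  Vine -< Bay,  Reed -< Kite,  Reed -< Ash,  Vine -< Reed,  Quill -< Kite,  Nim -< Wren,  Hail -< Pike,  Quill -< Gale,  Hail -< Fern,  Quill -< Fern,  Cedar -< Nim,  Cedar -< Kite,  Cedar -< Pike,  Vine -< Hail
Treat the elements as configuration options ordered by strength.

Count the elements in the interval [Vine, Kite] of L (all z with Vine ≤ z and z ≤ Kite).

The interval [Vine, Kite] = {Cedar, Kite, Quill, Reed, Vine}, which has 5 elements.

5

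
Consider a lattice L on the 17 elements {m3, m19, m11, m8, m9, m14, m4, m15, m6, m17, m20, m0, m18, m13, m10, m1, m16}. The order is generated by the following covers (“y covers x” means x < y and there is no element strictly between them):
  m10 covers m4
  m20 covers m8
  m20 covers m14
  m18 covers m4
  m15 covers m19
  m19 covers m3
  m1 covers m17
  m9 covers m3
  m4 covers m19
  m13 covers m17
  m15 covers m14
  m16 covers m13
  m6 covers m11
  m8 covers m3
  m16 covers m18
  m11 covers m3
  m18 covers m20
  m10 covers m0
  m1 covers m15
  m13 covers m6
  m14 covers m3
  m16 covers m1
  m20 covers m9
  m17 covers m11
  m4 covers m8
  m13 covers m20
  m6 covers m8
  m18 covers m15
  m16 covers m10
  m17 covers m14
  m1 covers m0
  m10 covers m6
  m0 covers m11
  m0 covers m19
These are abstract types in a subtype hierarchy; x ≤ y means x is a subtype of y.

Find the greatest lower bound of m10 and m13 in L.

m6

Common lower bounds of {m10, m13}: m11, m3, m6, m8.
The greatest among these is m6.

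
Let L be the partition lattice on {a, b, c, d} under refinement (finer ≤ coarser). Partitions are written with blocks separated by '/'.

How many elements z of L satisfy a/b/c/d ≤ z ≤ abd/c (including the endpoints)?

5

The interval [a/b/c/d, abd/c] = {a/b/c/d, a/bd/c, ab/c/d, abd/c, ad/b/c}, which has 5 elements.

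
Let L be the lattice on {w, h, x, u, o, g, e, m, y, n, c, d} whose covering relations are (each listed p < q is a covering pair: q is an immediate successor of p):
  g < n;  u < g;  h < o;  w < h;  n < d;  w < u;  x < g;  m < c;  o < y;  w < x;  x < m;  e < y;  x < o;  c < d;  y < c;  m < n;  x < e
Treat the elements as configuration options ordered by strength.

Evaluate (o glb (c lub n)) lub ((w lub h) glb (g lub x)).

c ∨ n = d
o ∧ d = o
w ∨ h = h
g ∨ x = g
h ∧ g = w
o ∨ w = o

o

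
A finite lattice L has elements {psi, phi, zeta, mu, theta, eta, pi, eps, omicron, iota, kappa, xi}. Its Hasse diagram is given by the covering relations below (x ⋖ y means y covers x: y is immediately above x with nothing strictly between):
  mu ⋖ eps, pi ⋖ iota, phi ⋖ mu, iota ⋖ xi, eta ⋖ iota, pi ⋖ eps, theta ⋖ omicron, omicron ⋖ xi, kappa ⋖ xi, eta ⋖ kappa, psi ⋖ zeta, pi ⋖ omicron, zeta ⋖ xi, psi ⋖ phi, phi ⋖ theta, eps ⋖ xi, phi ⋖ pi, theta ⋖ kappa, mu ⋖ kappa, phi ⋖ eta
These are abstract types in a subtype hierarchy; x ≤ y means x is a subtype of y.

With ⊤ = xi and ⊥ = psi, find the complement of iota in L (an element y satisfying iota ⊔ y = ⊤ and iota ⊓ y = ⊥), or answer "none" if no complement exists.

zeta

Need y with iota ∨ y = xi and iota ∧ y = psi.
Checking each element gives: zeta.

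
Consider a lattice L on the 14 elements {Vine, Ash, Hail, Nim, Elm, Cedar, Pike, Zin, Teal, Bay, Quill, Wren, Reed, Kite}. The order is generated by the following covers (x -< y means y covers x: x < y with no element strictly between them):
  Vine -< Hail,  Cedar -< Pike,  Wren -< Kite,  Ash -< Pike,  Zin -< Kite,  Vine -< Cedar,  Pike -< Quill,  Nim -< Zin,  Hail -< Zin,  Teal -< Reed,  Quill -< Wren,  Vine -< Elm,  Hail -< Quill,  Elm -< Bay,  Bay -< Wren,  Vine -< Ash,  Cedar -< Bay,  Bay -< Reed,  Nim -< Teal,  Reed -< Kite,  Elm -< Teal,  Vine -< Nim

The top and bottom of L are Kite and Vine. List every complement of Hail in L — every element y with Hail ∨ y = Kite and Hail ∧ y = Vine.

Reed, Teal

Need y with Hail ∨ y = Kite and Hail ∧ y = Vine.
Checking each element gives: Reed, Teal.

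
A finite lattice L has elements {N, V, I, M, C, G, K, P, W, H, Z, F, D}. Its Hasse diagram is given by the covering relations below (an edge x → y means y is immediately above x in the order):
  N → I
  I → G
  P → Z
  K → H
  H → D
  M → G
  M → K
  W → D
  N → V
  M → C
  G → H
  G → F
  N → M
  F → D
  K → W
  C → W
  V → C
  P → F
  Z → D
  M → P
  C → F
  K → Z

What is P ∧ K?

M

Common lower bounds of {P, K}: M, N.
The greatest among these is M.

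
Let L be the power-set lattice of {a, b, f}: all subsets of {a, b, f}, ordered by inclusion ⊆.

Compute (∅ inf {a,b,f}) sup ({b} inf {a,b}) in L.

{b}

∅ ∧ {a,b,f} = ∅
{b} ∧ {a,b} = {b}
∅ ∨ {b} = {b}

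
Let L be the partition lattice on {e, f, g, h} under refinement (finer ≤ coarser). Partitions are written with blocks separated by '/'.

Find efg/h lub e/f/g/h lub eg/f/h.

Common upper bounds of {efg/h, e/f/g/h, eg/f/h}: efg/h, efgh.
The least among these is efg/h.

efg/h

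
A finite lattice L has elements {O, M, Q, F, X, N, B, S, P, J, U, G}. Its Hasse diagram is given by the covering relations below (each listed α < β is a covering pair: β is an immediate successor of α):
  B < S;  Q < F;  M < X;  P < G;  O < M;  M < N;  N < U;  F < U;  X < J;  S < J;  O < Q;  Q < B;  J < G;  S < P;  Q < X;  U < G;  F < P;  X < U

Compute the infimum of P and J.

S

Common lower bounds of {P, J}: B, O, Q, S.
The greatest among these is S.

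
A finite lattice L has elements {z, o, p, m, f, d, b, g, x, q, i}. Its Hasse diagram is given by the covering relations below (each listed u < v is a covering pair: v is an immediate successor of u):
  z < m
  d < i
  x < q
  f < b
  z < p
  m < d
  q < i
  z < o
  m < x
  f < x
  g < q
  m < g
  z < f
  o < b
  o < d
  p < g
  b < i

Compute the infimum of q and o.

Common lower bounds of {q, o}: z.
The greatest among these is z.

z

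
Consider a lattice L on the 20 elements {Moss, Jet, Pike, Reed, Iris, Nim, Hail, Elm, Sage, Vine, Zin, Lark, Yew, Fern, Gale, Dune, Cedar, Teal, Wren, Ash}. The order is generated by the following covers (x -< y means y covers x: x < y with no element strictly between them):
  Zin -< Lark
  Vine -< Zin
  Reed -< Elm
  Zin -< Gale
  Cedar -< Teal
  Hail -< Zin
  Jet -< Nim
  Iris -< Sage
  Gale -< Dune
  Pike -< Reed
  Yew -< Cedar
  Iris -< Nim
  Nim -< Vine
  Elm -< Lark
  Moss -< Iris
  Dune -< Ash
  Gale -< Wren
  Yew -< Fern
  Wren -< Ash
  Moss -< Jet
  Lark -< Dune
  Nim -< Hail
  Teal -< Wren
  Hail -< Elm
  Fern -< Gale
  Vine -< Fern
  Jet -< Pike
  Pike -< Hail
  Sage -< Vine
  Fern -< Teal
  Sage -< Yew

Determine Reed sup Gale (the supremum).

Dune

Common upper bounds of {Reed, Gale}: Ash, Dune.
The least among these is Dune.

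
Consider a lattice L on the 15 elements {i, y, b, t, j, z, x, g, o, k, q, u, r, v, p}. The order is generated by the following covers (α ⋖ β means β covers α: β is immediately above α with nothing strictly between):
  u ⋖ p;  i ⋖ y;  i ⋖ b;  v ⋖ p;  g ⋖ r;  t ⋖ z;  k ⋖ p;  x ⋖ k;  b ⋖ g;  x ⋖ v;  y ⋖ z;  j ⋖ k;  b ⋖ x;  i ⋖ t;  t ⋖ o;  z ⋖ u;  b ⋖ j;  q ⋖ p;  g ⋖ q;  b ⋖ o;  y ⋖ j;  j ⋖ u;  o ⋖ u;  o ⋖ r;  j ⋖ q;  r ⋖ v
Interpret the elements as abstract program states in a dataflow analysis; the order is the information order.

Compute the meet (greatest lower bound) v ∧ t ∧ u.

Common lower bounds of {v, t, u}: i, t.
The greatest among these is t.

t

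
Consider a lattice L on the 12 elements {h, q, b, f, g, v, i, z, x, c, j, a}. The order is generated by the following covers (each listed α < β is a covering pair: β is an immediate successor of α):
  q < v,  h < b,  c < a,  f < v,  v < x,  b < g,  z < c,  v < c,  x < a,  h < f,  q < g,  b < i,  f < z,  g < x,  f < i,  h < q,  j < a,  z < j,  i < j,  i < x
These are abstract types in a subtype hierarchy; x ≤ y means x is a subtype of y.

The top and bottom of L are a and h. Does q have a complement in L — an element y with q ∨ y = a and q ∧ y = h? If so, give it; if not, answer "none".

Need y with q ∨ y = a and q ∧ y = h.
Checking each element gives: j.

j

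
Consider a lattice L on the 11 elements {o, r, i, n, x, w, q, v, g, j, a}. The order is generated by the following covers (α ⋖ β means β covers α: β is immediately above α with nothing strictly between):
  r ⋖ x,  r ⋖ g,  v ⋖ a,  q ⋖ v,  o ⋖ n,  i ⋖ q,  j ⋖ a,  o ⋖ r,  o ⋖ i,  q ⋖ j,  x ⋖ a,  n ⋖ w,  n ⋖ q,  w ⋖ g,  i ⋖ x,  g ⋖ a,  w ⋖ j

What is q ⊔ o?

q

Common upper bounds of {q, o}: a, j, q, v.
The least among these is q.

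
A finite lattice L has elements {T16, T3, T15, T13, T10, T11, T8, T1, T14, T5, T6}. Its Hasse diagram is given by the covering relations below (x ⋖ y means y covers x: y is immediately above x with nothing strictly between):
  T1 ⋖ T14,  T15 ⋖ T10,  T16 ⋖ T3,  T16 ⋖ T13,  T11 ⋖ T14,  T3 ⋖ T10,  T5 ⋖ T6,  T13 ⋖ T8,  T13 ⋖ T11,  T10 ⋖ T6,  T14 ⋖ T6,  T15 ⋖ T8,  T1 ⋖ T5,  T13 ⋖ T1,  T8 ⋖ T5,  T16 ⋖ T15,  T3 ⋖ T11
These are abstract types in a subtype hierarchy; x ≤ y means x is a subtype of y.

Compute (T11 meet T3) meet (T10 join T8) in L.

T11 ∧ T3 = T3
T10 ∨ T8 = T6
T3 ∧ T6 = T3

T3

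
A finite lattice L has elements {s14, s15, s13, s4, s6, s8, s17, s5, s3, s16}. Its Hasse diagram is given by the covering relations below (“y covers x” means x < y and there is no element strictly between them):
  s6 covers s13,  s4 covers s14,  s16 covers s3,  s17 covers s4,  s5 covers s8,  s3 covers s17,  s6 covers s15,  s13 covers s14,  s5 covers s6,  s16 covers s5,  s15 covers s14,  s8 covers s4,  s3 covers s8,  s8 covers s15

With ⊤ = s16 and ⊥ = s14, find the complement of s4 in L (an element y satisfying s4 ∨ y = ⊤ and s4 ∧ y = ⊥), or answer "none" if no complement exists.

none

For every candidate y, either s4 ∨ y ≠ s16 or s4 ∧ y ≠ s14; no complement exists.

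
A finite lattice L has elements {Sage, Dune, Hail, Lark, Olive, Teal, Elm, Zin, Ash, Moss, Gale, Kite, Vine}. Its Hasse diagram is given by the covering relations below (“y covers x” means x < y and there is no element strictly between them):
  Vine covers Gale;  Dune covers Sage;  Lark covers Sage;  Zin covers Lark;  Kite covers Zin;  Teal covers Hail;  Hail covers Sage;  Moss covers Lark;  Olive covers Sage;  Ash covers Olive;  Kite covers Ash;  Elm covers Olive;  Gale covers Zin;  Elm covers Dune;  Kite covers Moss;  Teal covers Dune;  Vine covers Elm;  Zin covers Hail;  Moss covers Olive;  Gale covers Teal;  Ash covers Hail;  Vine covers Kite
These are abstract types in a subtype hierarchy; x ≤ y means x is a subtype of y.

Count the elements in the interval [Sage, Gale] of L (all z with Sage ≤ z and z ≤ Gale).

The interval [Sage, Gale] = {Dune, Gale, Hail, Lark, Sage, Teal, Zin}, which has 7 elements.

7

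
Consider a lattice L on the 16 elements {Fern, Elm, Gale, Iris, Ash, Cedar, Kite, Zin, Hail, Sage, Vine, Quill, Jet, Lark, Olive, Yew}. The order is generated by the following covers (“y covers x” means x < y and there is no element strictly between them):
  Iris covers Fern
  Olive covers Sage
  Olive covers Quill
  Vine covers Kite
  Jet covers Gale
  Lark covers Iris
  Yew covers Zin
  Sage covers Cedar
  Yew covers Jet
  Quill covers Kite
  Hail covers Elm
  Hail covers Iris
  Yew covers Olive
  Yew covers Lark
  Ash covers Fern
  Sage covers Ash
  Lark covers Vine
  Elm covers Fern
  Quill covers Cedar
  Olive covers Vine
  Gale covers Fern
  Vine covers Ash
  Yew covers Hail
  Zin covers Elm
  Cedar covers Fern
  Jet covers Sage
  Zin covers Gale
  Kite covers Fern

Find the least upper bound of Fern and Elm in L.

Elm

Common upper bounds of {Fern, Elm}: Elm, Hail, Yew, Zin.
The least among these is Elm.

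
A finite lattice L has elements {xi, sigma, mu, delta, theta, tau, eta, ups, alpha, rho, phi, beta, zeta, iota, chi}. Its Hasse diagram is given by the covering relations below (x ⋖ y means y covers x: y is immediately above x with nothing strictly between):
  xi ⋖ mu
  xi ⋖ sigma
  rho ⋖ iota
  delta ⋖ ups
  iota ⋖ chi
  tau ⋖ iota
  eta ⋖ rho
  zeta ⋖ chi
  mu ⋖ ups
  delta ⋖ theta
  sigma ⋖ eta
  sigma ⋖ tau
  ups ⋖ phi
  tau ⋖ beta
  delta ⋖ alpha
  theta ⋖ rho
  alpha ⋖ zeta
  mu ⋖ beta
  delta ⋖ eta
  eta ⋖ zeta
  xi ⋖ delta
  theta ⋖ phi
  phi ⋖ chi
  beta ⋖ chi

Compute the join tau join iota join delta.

Common upper bounds of {tau, iota, delta}: chi, iota.
The least among these is iota.

iota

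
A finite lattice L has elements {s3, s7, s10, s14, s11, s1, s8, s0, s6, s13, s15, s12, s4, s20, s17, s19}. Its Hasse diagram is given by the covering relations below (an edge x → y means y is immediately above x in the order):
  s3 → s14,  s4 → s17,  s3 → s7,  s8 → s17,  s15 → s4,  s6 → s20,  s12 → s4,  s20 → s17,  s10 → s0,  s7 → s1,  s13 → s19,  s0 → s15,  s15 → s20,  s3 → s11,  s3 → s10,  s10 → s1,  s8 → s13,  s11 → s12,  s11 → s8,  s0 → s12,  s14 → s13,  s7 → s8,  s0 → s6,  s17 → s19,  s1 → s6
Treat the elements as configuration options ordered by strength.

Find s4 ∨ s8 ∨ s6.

s17

Common upper bounds of {s4, s8, s6}: s17, s19.
The least among these is s17.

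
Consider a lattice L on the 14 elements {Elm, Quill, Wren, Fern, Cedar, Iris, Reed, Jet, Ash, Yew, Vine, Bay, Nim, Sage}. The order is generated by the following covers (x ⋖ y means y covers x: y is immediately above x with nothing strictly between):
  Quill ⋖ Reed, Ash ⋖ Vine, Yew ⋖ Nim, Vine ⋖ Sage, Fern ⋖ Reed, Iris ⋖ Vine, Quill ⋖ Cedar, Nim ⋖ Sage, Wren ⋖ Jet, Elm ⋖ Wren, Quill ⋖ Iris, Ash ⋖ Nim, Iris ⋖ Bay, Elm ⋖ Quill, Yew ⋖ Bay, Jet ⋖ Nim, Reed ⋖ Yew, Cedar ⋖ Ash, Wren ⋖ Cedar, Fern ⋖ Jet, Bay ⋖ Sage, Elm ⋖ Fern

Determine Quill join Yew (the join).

Common upper bounds of {Quill, Yew}: Bay, Nim, Sage, Yew.
The least among these is Yew.

Yew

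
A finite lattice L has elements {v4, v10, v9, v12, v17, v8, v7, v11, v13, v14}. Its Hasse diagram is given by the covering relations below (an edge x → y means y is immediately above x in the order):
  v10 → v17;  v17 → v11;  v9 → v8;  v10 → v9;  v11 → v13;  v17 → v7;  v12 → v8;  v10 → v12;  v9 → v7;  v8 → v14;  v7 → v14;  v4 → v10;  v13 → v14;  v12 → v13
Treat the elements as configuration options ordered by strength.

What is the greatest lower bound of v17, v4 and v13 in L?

v4

Common lower bounds of {v17, v4, v13}: v4.
The greatest among these is v4.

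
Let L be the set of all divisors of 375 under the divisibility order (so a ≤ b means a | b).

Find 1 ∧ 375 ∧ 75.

1

In the divisibility order, the meet is the greatest common divisor: gcd(1, 375, 75) = 1.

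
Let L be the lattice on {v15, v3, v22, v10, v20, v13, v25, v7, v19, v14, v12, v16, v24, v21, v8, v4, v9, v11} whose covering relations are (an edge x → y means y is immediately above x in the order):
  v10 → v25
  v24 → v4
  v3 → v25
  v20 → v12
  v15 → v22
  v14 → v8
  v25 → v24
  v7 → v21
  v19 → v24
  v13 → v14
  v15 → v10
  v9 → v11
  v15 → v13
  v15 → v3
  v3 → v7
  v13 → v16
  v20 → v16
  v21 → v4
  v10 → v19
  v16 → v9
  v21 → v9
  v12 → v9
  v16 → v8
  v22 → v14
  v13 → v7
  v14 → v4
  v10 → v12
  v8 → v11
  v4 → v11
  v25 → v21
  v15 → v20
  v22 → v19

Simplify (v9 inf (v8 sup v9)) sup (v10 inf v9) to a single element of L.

v9

v8 ∨ v9 = v11
v9 ∧ v11 = v9
v10 ∧ v9 = v10
v9 ∨ v10 = v9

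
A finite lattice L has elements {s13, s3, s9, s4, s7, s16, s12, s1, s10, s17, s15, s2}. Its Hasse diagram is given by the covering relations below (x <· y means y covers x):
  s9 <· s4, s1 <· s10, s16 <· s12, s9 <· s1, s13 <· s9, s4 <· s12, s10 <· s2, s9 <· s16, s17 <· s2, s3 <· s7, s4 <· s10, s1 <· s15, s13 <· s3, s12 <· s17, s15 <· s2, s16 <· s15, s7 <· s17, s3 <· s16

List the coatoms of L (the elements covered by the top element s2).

s10, s15, s17

The coatoms are exactly the elements covered by s2: s10, s15, s17.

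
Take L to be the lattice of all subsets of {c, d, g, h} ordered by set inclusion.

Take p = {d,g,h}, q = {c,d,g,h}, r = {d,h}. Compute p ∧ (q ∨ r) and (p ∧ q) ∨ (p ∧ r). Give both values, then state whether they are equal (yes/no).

q ∨ r = {c,d,g,h}, so p ∧ (q ∨ r) = {d,g,h} ∧ {c,d,g,h} = {d,g,h}.
p ∧ q = {d,g,h} and p ∧ r = {d,h}, so (p ∧ q) ∨ (p ∧ r) = {d,g,h} ∨ {d,h} = {d,g,h}.
Equal: yes.

{d,g,h}; {d,g,h}; yes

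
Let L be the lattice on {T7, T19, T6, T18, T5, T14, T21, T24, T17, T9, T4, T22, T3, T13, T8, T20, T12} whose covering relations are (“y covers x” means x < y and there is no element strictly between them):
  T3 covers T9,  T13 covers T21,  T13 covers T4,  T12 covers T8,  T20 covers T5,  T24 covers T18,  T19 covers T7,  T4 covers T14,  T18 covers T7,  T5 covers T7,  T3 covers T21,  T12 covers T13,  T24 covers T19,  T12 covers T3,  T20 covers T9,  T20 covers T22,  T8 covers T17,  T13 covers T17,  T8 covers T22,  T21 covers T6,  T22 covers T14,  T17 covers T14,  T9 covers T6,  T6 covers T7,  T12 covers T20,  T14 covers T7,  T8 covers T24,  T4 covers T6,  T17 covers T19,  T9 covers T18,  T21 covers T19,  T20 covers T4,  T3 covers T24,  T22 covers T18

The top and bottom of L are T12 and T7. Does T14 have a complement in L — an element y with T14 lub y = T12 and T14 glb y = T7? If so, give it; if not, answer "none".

T3

Need y with T14 ∨ y = T12 and T14 ∧ y = T7.
Checking each element gives: T3.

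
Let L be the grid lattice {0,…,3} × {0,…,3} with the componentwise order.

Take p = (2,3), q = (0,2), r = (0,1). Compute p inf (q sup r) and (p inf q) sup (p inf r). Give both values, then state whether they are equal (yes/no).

(0,2); (0,2); yes

q sup r = (0,2), so p inf (q sup r) = (2,3) inf (0,2) = (0,2).
p inf q = (0,2) and p inf r = (0,1), so (p inf q) sup (p inf r) = (0,2) sup (0,1) = (0,2).
Equal: yes.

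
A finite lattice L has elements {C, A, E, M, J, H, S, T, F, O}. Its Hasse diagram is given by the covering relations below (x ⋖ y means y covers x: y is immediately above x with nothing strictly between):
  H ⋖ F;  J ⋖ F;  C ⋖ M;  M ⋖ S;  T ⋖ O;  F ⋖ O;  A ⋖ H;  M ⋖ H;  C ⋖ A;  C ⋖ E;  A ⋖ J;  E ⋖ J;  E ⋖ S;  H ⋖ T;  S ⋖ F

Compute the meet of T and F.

H

Common lower bounds of {T, F}: A, C, H, M.
The greatest among these is H.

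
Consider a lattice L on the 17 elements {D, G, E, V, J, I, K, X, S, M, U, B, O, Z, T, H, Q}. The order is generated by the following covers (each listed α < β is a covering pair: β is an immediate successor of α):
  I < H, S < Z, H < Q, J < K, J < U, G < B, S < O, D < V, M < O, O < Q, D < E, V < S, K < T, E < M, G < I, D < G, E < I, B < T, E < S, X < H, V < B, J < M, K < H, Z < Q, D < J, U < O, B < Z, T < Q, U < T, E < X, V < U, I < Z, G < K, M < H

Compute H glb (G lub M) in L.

H

G ∨ M = H
H ∧ H = H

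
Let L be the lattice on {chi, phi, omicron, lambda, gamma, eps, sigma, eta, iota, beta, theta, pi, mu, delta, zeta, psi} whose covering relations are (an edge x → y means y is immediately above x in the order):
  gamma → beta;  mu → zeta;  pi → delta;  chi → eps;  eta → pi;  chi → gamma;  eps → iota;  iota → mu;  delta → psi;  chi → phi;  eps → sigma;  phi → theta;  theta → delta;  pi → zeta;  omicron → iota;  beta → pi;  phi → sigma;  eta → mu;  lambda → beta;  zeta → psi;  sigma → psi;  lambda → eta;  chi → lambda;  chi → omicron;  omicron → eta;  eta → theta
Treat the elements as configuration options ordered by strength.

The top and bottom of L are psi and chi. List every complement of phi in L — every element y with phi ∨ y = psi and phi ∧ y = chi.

Need y with phi ∨ y = psi and phi ∧ y = chi.
Checking each element gives: iota, mu, zeta.

iota, mu, zeta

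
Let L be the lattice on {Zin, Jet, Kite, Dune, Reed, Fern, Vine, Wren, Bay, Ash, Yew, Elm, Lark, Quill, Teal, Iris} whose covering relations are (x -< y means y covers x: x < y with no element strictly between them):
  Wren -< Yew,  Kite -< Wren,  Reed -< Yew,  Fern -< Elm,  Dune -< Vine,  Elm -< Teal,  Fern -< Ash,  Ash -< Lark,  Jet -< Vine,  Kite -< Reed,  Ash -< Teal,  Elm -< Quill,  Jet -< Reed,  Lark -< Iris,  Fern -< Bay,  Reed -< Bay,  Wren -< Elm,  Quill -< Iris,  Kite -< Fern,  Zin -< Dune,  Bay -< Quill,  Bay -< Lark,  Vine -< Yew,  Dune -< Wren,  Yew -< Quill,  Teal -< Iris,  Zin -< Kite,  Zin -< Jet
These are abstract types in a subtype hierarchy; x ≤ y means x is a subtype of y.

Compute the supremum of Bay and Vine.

Common upper bounds of {Bay, Vine}: Iris, Quill.
The least among these is Quill.

Quill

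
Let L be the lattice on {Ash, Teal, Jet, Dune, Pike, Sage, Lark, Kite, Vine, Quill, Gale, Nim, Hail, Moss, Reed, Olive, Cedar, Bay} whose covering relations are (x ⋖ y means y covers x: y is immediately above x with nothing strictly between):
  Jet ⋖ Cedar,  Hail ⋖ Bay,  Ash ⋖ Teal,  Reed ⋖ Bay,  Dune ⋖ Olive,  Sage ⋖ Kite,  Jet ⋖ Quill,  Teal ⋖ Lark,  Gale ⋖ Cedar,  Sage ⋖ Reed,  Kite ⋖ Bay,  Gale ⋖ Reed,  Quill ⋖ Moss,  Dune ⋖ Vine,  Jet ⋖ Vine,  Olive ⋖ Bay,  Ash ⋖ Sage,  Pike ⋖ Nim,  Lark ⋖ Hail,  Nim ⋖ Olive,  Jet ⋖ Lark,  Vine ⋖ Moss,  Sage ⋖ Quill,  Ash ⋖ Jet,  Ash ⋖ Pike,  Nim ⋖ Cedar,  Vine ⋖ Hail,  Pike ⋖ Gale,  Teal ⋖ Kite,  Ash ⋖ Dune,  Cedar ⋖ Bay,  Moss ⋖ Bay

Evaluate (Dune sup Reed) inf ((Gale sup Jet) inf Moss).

Jet

Dune ∨ Reed = Bay
Gale ∨ Jet = Cedar
Cedar ∧ Moss = Jet
Bay ∧ Jet = Jet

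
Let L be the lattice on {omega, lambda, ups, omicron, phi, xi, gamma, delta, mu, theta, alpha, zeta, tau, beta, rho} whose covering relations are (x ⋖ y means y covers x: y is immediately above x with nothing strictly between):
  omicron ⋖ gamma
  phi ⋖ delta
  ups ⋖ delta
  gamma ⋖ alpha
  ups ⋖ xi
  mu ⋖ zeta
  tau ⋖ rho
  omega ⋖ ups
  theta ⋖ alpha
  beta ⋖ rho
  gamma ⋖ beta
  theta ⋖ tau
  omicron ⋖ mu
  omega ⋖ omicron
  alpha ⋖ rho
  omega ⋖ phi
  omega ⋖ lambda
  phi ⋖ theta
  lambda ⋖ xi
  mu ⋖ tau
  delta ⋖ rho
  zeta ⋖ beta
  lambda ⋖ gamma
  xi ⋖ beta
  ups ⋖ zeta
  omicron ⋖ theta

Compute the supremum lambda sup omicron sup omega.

Common upper bounds of {lambda, omicron, omega}: alpha, beta, gamma, rho.
The least among these is gamma.

gamma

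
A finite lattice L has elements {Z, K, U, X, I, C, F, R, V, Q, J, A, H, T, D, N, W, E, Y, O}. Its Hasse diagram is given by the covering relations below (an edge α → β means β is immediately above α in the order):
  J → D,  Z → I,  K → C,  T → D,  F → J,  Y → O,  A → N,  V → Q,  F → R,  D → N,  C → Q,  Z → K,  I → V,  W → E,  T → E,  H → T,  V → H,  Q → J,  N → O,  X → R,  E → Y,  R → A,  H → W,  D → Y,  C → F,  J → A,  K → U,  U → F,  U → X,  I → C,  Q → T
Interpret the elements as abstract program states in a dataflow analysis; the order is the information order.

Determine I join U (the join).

F

Common upper bounds of {I, U}: A, D, F, J, N, O, R, Y.
The least among these is F.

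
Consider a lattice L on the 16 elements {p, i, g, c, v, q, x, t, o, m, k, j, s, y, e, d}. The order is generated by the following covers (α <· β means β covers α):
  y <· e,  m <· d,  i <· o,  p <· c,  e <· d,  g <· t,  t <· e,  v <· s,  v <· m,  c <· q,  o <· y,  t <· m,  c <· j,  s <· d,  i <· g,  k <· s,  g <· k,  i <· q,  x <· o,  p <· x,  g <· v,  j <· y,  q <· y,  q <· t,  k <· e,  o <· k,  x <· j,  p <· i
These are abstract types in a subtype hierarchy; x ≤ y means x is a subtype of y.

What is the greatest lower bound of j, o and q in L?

Common lower bounds of {j, o, q}: p.
The greatest among these is p.

p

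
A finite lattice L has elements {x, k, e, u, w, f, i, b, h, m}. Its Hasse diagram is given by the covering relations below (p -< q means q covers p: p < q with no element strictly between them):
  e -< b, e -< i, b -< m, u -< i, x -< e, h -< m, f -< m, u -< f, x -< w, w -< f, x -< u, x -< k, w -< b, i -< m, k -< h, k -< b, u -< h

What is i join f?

Common upper bounds of {i, f}: m.
The least among these is m.

m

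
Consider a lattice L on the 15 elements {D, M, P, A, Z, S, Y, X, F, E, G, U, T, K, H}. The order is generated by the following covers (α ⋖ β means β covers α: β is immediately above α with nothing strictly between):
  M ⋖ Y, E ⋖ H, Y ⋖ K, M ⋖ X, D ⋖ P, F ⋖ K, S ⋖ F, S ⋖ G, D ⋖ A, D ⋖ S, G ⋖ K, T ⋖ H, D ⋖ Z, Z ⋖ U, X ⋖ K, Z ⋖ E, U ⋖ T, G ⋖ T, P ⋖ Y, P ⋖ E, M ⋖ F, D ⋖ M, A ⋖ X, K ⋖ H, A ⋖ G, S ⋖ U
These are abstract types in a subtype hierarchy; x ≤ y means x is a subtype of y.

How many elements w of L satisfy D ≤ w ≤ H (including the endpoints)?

The interval [D, H] = {A, D, E, F, G, H, K, M, P, S, T, U, X, Y, Z}, which has 15 elements.

15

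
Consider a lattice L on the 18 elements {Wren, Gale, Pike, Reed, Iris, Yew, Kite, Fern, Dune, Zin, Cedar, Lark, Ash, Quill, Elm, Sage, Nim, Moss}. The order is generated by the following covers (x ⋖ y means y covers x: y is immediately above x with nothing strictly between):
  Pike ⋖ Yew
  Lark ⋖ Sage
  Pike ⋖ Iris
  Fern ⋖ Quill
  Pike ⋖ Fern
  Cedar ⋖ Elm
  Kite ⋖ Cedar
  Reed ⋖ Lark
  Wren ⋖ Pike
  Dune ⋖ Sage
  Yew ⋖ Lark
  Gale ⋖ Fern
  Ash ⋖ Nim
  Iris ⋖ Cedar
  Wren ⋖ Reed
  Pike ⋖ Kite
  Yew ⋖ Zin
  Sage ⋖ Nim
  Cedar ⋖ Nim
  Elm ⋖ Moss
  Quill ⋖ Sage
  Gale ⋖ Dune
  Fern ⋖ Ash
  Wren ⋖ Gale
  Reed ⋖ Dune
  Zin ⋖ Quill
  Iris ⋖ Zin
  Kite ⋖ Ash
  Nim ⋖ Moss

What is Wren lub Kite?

Common upper bounds of {Wren, Kite}: Ash, Cedar, Elm, Kite, Moss, Nim.
The least among these is Kite.

Kite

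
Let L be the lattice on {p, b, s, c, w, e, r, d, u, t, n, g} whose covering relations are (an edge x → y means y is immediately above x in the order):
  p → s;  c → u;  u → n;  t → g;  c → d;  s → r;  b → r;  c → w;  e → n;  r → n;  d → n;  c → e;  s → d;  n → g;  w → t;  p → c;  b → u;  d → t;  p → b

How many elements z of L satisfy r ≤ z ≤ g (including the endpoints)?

The interval [r, g] = {g, n, r}, which has 3 elements.

3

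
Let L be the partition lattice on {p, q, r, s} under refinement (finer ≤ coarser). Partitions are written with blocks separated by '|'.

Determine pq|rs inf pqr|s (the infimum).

Common lower bounds of {pq|rs, pqr|s}: pq|r|s, p|q|r|s.
The greatest among these is pq|r|s.

pq|r|s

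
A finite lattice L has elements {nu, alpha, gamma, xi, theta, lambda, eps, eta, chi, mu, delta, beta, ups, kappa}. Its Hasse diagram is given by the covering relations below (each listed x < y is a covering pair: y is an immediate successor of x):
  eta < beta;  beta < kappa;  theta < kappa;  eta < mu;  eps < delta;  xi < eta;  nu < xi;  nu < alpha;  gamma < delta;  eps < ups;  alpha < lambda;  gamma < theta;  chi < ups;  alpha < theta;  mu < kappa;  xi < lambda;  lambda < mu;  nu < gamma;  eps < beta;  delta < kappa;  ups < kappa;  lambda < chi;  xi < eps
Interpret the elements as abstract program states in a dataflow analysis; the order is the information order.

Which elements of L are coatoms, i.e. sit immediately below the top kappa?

The coatoms are exactly the elements covered by kappa: beta, delta, mu, theta, ups.

beta, delta, mu, theta, ups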